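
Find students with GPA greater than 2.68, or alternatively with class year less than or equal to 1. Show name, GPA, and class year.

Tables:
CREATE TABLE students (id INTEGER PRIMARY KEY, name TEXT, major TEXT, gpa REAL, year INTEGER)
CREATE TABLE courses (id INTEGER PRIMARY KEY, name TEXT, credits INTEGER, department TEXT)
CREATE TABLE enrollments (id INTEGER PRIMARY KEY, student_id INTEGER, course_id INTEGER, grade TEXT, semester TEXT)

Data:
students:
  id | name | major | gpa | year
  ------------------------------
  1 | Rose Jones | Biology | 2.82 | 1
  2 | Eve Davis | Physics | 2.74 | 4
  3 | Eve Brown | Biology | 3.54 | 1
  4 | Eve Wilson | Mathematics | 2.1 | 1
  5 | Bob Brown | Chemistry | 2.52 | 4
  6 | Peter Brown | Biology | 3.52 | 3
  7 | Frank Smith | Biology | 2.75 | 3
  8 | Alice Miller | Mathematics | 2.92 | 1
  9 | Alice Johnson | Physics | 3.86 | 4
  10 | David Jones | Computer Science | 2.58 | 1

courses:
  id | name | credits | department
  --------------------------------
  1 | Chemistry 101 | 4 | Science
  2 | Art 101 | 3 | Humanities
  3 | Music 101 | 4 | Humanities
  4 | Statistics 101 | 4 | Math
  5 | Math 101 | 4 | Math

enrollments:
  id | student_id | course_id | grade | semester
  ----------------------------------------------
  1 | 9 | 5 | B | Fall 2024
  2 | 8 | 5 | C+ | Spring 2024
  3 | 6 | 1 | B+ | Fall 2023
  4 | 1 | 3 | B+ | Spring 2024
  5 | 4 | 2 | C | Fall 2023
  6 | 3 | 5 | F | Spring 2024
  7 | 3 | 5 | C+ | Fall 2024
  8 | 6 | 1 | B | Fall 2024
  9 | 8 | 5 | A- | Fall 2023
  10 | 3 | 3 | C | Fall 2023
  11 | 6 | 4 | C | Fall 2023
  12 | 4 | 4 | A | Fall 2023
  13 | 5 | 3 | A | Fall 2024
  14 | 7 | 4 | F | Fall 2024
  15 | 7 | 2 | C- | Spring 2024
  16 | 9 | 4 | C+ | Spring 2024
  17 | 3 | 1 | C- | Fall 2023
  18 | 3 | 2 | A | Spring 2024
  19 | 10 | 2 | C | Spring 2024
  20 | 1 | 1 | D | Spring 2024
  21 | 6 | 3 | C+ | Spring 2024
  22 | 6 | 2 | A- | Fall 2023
SELECT name, gpa, year FROM students WHERE gpa > 2.68 OR year <= 1

Execution result:
name | gpa | year
Rose Jones | 2.82 | 1
Eve Davis | 2.74 | 4
Eve Brown | 3.54 | 1
Eve Wilson | 2.10 | 1
Peter Brown | 3.52 | 3
Frank Smith | 2.75 | 3
Alice Miller | 2.92 | 1
Alice Johnson | 3.86 | 4
David Jones | 2.58 | 1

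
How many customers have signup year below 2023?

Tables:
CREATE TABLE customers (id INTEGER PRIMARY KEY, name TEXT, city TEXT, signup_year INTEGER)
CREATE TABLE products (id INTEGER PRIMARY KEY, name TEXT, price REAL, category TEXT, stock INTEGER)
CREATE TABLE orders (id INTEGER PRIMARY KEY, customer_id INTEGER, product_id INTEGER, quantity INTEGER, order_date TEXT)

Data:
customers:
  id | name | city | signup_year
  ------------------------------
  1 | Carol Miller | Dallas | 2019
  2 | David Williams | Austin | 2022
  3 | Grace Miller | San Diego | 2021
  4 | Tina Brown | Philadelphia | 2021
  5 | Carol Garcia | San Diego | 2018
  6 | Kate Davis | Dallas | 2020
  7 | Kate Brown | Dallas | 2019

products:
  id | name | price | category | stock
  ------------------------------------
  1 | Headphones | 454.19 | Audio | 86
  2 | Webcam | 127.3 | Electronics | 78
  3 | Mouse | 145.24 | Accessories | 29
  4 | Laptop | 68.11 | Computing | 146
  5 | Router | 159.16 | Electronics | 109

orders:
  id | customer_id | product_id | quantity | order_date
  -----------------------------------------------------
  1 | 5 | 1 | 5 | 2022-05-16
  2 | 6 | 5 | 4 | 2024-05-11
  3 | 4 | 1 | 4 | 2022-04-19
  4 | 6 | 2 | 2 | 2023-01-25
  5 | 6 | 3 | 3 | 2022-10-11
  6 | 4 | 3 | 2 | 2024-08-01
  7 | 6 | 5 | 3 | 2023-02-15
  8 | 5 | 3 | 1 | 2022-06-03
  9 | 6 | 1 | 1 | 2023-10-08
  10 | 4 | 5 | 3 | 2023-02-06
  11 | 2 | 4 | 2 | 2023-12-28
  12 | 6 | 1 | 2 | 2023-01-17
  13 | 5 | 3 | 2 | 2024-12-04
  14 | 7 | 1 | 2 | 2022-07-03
SELECT COUNT(*) FROM customers WHERE signup_year < 2023

Execution result:
7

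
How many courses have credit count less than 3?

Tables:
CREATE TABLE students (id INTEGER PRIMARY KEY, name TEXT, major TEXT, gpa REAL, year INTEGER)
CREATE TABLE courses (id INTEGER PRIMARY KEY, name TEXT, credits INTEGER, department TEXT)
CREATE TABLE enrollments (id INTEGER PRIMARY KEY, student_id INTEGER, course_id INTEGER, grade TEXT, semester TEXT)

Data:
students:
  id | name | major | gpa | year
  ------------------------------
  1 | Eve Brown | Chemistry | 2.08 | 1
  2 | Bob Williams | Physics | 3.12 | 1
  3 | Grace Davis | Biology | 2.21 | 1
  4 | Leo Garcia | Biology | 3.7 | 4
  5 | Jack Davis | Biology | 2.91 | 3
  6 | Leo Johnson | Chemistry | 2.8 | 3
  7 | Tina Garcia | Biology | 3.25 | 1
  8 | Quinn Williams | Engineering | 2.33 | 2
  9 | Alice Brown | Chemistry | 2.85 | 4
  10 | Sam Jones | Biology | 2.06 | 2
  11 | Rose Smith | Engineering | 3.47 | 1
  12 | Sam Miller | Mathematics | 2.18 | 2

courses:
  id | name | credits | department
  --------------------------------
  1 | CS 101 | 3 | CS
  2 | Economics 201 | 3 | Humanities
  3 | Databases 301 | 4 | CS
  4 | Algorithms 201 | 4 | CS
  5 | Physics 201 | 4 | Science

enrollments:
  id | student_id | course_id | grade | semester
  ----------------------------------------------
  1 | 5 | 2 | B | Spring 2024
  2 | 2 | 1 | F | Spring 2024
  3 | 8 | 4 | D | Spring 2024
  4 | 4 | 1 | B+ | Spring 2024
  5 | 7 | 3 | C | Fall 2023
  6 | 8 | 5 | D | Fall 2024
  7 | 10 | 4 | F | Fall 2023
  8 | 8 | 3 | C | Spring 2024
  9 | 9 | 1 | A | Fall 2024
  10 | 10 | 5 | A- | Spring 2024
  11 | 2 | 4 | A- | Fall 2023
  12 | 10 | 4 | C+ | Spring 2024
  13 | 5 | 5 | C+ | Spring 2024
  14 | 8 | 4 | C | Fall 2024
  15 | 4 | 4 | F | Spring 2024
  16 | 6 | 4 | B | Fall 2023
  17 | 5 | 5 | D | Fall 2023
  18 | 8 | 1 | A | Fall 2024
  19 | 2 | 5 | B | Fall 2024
SELECT COUNT(*) FROM courses WHERE credits < 3

Execution result:
0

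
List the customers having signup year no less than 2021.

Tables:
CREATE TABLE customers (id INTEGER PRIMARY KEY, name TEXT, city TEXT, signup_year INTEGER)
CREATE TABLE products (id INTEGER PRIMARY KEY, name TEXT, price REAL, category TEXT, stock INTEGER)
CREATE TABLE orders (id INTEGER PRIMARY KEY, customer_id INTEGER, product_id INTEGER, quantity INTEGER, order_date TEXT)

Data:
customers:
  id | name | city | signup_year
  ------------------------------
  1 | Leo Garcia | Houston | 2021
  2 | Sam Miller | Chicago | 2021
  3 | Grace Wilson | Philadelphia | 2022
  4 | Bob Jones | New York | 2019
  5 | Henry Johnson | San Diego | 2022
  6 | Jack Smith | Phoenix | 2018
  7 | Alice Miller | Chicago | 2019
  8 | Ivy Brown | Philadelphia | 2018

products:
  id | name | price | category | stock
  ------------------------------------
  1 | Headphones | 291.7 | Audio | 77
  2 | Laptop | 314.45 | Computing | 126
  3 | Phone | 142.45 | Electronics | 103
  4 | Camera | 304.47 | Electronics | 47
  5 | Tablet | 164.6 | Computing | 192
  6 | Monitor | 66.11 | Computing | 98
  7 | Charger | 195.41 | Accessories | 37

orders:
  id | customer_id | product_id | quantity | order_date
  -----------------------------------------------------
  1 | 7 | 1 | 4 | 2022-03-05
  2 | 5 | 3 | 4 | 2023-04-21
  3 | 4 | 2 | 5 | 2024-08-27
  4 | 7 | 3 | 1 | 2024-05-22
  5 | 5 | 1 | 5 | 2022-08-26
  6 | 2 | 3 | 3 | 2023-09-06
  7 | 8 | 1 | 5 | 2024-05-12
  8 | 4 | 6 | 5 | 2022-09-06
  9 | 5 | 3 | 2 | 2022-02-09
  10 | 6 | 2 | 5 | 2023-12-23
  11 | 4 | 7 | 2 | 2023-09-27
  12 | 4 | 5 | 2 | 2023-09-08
SELECT name, signup_year FROM customers WHERE signup_year >= 2021

Execution result:
name | signup_year
Leo Garcia | 2021
Sam Miller | 2021
Grace Wilson | 2022
Henry Johnson | 2022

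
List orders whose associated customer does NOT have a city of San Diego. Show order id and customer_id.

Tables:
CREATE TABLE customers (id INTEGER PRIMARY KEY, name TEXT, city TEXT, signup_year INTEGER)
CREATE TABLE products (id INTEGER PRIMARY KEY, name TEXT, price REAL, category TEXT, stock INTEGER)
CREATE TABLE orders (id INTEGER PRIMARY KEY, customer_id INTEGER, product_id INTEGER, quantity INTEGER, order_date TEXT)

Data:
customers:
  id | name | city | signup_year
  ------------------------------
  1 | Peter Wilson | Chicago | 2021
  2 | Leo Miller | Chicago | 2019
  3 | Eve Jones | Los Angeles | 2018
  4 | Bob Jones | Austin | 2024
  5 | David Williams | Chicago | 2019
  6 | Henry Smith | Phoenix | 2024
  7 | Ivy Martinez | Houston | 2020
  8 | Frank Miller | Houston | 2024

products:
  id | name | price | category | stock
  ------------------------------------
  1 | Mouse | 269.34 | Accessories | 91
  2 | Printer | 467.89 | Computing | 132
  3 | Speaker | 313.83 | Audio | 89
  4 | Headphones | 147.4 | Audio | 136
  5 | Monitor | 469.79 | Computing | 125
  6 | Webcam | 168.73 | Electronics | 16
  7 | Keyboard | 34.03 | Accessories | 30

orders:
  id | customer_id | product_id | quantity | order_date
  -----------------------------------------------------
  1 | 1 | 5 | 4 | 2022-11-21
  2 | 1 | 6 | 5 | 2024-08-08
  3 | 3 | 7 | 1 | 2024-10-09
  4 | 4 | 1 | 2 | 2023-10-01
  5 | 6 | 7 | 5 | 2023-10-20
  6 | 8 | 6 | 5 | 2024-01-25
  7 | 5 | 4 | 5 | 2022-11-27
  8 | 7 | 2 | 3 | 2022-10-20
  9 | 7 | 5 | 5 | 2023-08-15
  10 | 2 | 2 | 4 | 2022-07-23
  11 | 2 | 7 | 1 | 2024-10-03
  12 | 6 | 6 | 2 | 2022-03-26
SELECT id, customer_id FROM orders WHERE customer_id NOT IN (SELECT id FROM customers WHERE city = 'San Diego')

Execution result:
id | customer_id
1 | 1
2 | 1
3 | 3
4 | 4
5 | 6
6 | 8
7 | 5
8 | 7
9 | 7
10 | 2
11 | 2
12 | 6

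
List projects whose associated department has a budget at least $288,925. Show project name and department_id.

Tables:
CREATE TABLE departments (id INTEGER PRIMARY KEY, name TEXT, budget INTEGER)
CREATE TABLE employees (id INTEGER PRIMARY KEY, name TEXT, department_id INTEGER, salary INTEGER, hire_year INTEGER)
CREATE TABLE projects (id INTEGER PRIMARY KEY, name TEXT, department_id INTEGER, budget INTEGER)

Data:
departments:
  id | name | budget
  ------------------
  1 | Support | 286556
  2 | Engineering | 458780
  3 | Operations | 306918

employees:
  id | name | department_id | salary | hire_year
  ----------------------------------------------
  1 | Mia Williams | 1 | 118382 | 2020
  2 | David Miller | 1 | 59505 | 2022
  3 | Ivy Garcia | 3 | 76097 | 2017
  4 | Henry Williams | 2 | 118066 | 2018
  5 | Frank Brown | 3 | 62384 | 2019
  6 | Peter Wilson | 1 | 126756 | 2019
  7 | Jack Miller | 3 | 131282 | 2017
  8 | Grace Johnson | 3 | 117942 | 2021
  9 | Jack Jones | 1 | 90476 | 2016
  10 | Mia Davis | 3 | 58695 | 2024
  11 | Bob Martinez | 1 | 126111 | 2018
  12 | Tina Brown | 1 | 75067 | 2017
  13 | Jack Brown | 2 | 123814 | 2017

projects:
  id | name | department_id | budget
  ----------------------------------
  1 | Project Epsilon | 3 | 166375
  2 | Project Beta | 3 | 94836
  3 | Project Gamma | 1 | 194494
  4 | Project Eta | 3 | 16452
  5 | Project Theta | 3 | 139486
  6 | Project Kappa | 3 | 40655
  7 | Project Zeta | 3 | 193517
SELECT name, department_id FROM projects WHERE department_id IN (SELECT id FROM departments WHERE budget >= 288925)

Execution result:
name | department_id
Project Epsilon | 3
Project Beta | 3
Project Eta | 3
Project Theta | 3
Project Kappa | 3
Project Zeta | 3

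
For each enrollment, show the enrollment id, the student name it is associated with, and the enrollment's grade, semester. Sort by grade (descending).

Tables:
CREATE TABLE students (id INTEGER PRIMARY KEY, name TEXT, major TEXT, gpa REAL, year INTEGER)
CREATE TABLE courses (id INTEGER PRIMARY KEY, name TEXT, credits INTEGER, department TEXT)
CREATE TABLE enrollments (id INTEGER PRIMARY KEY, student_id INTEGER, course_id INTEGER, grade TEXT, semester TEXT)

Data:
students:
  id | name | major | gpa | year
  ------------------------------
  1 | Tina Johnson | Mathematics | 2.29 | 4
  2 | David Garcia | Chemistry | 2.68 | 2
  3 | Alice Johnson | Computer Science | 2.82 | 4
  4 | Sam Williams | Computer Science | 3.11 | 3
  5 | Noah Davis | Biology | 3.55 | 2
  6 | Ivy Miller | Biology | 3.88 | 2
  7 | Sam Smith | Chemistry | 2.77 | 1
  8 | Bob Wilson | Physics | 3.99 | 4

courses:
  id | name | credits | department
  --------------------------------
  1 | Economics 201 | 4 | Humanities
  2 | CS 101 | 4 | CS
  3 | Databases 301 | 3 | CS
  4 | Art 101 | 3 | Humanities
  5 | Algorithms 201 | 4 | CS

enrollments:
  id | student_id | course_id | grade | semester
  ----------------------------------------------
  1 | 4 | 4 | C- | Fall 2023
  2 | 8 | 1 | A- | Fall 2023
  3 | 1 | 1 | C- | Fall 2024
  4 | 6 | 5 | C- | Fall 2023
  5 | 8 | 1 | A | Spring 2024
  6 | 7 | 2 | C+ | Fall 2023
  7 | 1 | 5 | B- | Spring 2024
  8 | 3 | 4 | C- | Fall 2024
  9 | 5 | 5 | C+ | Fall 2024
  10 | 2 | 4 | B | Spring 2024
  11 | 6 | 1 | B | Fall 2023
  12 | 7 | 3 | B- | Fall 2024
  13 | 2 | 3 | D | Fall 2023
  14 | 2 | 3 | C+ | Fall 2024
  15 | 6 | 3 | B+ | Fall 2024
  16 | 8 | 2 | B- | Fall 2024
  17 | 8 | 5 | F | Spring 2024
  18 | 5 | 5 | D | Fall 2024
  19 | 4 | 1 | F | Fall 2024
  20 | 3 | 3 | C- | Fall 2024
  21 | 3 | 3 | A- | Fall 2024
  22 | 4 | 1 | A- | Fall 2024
SELECT c.id, p.name AS student, c.grade, c.semester FROM enrollments c JOIN students p ON c.student_id = p.id ORDER BY c.grade DESC

Execution result:
id | student | grade | semester
17 | Bob Wilson | F | Spring 2024
19 | Sam Williams | F | Fall 2024
13 | David Garcia | D | Fall 2023
18 | Noah Davis | D | Fall 2024
1 | Sam Williams | C- | Fall 2023
3 | Tina Johnson | C- | Fall 2024
4 | Ivy Miller | C- | Fall 2023
8 | Alice Johnson | C- | Fall 2024
20 | Alice Johnson | C- | Fall 2024
6 | Sam Smith | C+ | Fall 2023
9 | Noah Davis | C+ | Fall 2024
14 | David Garcia | C+ | Fall 2024
7 | Tina Johnson | B- | Spring 2024
12 | Sam Smith | B- | Fall 2024
16 | Bob Wilson | B- | Fall 2024
15 | Ivy Miller | B+ | Fall 2024
10 | David Garcia | B | Spring 2024
11 | Ivy Miller | B | Fall 2023
2 | Bob Wilson | A- | Fall 2023
21 | Alice Johnson | A- | Fall 2024
22 | Sam Williams | A- | Fall 2024
5 | Bob Wilson | A | Spring 2024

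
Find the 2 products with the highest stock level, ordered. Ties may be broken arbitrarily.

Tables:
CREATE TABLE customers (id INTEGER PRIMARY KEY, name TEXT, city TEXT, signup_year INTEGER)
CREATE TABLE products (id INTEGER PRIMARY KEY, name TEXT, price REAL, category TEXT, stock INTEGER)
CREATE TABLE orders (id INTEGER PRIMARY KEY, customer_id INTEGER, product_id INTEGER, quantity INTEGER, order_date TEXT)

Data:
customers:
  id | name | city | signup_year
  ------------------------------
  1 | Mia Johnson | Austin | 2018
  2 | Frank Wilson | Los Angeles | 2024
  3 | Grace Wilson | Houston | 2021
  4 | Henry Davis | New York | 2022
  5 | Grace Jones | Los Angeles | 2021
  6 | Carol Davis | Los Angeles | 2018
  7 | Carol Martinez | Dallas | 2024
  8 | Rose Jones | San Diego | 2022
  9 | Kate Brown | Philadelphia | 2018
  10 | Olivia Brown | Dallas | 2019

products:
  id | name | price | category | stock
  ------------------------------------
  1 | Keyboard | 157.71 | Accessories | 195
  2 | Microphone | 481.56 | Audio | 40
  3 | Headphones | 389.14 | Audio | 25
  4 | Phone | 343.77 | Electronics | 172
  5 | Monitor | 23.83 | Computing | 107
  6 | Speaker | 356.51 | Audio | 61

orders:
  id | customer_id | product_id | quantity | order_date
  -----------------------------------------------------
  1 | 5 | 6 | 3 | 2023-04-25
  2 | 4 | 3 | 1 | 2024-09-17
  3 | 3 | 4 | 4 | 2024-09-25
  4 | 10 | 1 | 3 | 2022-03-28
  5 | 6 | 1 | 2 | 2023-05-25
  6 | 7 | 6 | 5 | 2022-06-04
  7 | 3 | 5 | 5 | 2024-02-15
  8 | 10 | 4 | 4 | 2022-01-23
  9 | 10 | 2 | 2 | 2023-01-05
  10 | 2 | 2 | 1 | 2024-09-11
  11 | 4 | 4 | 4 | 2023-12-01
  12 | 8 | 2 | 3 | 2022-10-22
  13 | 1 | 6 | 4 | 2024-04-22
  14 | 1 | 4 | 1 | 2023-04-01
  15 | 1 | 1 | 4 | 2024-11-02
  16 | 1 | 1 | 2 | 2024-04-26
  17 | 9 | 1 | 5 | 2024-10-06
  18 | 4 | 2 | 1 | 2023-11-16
SELECT name, stock FROM products ORDER BY stock DESC LIMIT 2

Execution result:
name | stock
Keyboard | 195
Phone | 172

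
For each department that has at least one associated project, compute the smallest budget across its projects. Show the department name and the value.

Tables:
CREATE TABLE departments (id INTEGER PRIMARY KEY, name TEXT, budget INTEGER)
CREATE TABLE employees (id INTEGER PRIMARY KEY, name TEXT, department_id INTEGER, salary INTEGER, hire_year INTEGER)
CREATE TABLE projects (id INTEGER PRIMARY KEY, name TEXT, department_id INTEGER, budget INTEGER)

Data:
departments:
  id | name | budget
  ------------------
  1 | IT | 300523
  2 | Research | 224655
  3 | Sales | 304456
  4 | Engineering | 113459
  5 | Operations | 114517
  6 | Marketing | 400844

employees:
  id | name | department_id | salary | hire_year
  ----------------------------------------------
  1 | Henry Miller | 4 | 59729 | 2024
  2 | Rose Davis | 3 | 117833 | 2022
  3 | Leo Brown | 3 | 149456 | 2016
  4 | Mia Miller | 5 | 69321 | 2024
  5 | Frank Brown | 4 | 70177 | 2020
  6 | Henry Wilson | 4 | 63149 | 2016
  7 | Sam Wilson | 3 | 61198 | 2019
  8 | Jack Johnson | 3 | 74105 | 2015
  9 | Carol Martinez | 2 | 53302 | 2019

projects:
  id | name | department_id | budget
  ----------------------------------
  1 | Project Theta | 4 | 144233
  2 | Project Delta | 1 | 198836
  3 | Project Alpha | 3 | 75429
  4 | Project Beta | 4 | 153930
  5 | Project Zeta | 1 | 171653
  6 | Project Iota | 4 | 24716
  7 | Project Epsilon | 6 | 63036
SELECT p.name, MIN(c.budget) AS min_budget FROM projects c JOIN departments p ON c.department_id = p.id GROUP BY p.id, p.name

Execution result:
name | min_budget
IT | 171653
Sales | 75429
Engineering | 24716
Marketing | 63036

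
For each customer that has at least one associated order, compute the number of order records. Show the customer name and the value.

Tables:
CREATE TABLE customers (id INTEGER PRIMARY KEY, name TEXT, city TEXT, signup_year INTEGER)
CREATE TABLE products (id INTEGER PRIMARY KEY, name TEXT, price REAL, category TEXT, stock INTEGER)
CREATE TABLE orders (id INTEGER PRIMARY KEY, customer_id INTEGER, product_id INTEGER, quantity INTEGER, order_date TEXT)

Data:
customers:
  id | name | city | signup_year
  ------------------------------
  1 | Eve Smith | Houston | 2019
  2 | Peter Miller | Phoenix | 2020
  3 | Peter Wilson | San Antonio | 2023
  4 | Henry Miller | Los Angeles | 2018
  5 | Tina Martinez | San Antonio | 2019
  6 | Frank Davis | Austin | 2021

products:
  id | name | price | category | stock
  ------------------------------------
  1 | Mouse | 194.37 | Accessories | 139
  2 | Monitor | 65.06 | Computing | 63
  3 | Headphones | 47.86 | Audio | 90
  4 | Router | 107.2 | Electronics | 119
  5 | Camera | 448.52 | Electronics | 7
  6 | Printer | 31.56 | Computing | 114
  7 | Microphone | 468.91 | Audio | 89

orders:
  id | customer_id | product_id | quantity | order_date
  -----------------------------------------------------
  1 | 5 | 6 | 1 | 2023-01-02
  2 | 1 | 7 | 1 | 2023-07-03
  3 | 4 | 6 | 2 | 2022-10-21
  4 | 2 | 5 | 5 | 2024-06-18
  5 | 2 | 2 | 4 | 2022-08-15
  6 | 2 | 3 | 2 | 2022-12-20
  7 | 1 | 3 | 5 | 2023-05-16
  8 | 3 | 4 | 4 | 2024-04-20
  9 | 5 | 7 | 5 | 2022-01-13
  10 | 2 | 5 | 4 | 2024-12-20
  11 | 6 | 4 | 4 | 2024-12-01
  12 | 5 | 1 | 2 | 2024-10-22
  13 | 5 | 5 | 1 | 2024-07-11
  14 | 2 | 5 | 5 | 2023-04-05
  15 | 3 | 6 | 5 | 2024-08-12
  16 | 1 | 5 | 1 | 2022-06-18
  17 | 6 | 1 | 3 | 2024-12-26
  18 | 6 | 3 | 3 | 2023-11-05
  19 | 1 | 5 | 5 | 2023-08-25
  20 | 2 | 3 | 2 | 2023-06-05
SELECT p.name, COUNT(*) AS n FROM orders c JOIN customers p ON c.customer_id = p.id GROUP BY p.id, p.name

Execution result:
name | n
Eve Smith | 4
Peter Miller | 6
Peter Wilson | 2
Henry Miller | 1
Tina Martinez | 4
Frank Davis | 3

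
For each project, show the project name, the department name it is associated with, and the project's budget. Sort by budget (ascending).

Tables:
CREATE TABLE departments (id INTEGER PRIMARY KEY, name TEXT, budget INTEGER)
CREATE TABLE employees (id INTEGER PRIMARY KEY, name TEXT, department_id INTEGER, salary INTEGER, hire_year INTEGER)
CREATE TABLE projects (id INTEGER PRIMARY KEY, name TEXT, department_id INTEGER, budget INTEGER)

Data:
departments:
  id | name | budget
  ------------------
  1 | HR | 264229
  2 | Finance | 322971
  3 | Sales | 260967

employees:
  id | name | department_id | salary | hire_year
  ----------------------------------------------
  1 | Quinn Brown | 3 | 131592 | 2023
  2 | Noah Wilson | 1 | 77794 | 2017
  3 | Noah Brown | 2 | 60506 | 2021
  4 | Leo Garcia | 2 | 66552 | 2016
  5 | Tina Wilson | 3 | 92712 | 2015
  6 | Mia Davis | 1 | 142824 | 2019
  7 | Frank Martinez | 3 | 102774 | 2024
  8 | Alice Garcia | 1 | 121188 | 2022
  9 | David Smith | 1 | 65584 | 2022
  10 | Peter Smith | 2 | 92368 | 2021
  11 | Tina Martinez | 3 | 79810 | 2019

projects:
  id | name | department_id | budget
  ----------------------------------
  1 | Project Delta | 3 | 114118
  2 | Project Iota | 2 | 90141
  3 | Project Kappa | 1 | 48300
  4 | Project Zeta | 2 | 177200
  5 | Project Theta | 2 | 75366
SELECT c.name, p.name AS department, c.budget FROM projects c JOIN departments p ON c.department_id = p.id ORDER BY c.budget ASC

Execution result:
name | department | budget
Project Kappa | HR | 48300
Project Theta | Finance | 75366
Project Iota | Finance | 90141
Project Delta | Sales | 114118
Project Zeta | Finance | 177200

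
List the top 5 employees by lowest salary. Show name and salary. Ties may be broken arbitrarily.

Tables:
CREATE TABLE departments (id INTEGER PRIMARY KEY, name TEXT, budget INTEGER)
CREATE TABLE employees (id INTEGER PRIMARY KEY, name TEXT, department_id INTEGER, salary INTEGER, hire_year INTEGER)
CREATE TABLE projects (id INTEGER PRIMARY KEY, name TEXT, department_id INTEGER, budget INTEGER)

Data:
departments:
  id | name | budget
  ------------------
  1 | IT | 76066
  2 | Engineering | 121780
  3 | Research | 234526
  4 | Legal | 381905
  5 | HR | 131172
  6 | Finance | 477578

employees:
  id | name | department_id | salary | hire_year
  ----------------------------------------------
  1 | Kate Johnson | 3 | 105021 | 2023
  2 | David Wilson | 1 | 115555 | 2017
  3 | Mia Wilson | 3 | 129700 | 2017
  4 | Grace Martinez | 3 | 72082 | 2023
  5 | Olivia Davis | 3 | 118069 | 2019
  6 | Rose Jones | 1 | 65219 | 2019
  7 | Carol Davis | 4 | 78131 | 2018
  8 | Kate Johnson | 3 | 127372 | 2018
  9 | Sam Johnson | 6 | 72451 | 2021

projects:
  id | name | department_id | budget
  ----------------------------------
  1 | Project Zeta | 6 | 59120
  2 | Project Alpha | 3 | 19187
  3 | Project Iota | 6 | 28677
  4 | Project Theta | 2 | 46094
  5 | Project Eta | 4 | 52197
SELECT name, salary FROM employees ORDER BY salary ASC LIMIT 5

Execution result:
name | salary
Rose Jones | 65219
Grace Martinez | 72082
Sam Johnson | 72451
Carol Davis | 78131
Kate Johnson | 105021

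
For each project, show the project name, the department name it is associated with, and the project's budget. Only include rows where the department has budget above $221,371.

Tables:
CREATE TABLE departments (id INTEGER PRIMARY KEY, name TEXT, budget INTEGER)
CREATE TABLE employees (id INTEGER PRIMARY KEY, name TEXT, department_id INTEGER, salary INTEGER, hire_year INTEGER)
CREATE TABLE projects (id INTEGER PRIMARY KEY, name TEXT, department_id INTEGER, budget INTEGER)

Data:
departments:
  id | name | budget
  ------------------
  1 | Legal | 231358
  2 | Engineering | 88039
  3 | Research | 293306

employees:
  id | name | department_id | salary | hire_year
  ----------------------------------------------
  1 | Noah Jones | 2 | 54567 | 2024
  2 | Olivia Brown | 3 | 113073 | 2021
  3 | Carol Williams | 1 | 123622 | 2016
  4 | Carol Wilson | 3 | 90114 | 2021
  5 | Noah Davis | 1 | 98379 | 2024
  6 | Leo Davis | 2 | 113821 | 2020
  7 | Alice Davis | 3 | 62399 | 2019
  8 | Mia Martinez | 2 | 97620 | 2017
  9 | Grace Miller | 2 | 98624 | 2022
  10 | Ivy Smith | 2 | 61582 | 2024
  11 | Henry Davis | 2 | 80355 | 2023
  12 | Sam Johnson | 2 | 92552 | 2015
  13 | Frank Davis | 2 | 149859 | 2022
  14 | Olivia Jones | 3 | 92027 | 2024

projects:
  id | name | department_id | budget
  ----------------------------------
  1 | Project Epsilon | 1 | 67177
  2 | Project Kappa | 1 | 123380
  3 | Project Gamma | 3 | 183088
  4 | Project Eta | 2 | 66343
SELECT c.name, p.name AS department, c.budget FROM projects c JOIN departments p ON c.department_id = p.id WHERE p.budget > 221371

Execution result:
name | department | budget
Project Epsilon | Legal | 67177
Project Kappa | Legal | 123380
Project Gamma | Research | 183088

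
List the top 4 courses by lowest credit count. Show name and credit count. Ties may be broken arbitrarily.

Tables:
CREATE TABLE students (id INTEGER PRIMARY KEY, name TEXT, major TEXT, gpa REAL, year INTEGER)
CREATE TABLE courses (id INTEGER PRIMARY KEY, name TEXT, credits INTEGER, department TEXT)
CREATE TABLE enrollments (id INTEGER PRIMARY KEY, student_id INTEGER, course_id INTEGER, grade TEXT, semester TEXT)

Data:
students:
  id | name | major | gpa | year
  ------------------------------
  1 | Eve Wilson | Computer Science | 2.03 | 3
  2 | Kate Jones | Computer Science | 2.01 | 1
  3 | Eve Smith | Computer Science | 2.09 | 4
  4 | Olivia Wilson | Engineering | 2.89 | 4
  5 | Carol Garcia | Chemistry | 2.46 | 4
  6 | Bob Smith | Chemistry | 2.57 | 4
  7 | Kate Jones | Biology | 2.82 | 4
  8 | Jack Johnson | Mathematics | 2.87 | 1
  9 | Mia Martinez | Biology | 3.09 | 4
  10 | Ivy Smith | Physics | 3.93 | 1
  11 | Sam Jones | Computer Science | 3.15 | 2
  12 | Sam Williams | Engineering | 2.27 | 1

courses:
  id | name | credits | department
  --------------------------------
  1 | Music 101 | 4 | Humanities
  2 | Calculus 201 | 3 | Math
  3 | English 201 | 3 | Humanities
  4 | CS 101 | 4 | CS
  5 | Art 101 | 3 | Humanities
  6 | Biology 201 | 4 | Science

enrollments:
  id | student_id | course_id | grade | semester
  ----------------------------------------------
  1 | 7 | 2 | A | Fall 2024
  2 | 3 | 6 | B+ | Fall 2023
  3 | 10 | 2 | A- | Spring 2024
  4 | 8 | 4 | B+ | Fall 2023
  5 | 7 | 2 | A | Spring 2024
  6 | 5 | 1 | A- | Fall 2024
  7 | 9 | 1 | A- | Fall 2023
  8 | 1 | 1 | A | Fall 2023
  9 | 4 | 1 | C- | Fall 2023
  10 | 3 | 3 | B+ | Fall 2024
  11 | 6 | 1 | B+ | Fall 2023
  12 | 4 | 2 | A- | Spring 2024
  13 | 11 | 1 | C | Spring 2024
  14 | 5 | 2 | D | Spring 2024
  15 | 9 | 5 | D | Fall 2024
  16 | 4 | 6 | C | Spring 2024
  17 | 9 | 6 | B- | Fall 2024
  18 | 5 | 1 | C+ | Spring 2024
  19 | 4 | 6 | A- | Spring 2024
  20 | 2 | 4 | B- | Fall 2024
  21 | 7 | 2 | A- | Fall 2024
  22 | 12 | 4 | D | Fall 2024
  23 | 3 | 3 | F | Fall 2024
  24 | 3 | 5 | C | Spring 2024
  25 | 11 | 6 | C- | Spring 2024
SELECT name, credits FROM courses ORDER BY credits ASC LIMIT 4

Execution result:
name | credits
Calculus 201 | 3
English 201 | 3
Art 101 | 3
Music 101 | 4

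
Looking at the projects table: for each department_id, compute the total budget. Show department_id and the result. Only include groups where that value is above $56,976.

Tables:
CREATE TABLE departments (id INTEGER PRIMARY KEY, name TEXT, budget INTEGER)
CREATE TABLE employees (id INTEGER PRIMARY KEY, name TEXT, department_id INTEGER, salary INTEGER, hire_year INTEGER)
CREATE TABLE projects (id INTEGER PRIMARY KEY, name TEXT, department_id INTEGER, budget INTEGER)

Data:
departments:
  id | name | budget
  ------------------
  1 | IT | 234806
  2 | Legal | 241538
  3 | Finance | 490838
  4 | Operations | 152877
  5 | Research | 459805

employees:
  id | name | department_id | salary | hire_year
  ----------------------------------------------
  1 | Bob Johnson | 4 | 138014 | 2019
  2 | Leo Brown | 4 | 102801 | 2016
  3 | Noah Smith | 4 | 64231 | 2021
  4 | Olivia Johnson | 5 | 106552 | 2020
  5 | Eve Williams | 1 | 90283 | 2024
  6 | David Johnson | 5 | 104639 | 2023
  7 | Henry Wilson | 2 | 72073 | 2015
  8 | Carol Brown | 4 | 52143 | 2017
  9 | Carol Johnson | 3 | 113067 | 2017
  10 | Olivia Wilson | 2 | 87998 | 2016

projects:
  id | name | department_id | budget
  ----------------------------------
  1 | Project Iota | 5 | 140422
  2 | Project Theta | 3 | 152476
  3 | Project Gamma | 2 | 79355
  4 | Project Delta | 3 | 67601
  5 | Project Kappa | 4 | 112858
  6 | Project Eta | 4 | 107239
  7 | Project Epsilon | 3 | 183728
SELECT department_id, SUM(budget) AS sum_budget FROM projects GROUP BY department_id HAVING SUM(budget) > 56976

Execution result:
department_id | sum_budget
2 | 79355
3 | 403805
4 | 220097
5 | 140422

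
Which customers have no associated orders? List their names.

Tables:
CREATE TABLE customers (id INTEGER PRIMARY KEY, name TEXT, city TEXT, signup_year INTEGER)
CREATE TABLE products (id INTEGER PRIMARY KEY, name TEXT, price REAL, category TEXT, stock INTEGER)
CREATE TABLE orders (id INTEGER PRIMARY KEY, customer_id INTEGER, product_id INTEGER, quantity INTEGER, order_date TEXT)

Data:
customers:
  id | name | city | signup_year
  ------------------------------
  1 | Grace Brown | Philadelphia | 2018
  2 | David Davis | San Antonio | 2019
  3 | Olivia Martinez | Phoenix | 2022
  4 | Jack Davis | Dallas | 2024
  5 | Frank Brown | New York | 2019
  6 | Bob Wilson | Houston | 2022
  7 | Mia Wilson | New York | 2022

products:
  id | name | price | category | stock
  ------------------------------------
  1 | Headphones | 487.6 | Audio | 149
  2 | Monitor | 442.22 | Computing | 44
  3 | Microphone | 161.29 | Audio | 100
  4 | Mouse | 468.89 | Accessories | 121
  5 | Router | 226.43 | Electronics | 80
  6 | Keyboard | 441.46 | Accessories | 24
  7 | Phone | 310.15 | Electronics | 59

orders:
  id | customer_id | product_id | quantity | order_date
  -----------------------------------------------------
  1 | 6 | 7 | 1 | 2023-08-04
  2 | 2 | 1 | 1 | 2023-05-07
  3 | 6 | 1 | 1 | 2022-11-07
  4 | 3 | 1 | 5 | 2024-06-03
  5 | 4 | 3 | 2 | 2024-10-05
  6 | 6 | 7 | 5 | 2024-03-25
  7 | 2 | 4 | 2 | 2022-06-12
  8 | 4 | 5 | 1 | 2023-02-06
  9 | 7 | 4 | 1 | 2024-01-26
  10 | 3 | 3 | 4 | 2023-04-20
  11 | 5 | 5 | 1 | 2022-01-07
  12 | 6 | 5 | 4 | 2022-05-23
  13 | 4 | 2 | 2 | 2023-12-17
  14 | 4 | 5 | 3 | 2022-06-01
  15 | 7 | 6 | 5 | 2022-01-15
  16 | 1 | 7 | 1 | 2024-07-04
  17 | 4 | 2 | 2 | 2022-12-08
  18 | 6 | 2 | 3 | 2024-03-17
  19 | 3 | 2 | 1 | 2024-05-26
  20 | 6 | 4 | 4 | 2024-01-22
SELECT p.name FROM customers p LEFT JOIN orders c ON c.customer_id = p.id WHERE c.id IS NULL

Execution result:
(no rows)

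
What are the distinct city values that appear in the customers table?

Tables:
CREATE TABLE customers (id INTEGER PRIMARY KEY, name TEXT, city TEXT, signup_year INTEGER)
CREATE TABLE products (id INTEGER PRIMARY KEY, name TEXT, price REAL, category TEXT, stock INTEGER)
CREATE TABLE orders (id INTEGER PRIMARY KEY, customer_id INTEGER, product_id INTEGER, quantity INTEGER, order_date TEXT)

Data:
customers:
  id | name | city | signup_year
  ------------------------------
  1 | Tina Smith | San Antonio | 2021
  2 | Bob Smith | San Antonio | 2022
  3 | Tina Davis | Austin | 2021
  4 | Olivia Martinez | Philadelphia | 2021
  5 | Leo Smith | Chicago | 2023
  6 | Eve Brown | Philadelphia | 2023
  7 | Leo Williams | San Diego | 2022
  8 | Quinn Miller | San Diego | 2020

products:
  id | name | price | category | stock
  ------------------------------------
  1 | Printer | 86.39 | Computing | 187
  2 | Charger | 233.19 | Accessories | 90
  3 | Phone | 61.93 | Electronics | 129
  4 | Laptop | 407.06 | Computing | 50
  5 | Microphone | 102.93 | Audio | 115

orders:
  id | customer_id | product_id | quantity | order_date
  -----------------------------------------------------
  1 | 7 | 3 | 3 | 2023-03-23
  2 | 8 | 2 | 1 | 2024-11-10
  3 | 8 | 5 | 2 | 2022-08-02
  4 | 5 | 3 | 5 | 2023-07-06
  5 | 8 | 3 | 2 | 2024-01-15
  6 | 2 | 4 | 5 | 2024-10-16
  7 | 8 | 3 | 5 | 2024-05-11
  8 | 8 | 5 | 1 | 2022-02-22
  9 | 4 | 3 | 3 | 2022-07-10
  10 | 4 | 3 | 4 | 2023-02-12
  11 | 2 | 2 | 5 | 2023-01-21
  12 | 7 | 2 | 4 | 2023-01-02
SELECT DISTINCT city FROM customers

Execution result:
city
San Antonio
Austin
Philadelphia
Chicago
San Diego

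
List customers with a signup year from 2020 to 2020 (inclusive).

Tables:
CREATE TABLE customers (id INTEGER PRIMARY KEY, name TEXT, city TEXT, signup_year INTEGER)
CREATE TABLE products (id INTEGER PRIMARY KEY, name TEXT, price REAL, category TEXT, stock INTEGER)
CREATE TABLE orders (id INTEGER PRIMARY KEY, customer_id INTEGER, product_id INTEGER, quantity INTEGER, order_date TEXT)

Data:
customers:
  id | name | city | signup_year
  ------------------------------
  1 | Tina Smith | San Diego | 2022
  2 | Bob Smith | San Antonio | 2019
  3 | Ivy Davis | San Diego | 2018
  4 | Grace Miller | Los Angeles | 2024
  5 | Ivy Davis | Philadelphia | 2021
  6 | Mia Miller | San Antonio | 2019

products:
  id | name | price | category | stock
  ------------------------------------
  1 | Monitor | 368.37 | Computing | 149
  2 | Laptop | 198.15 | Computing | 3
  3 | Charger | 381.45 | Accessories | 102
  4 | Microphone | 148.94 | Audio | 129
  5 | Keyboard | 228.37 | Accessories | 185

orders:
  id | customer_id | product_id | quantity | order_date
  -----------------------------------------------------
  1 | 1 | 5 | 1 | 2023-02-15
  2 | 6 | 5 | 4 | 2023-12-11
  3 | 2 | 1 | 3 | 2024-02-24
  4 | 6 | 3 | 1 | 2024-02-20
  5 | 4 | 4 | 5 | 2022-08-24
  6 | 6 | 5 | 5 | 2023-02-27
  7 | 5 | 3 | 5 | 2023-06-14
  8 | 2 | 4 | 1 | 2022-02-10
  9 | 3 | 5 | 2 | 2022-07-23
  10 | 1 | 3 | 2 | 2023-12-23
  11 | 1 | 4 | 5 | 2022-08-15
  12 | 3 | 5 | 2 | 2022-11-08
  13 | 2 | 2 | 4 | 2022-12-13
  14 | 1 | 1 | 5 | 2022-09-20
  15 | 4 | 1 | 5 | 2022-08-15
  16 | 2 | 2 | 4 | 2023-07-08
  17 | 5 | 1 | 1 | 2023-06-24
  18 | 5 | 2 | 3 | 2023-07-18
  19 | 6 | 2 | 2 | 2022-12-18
SELECT name, signup_year FROM customers WHERE signup_year BETWEEN 2020 AND 2020

Execution result:
(no rows)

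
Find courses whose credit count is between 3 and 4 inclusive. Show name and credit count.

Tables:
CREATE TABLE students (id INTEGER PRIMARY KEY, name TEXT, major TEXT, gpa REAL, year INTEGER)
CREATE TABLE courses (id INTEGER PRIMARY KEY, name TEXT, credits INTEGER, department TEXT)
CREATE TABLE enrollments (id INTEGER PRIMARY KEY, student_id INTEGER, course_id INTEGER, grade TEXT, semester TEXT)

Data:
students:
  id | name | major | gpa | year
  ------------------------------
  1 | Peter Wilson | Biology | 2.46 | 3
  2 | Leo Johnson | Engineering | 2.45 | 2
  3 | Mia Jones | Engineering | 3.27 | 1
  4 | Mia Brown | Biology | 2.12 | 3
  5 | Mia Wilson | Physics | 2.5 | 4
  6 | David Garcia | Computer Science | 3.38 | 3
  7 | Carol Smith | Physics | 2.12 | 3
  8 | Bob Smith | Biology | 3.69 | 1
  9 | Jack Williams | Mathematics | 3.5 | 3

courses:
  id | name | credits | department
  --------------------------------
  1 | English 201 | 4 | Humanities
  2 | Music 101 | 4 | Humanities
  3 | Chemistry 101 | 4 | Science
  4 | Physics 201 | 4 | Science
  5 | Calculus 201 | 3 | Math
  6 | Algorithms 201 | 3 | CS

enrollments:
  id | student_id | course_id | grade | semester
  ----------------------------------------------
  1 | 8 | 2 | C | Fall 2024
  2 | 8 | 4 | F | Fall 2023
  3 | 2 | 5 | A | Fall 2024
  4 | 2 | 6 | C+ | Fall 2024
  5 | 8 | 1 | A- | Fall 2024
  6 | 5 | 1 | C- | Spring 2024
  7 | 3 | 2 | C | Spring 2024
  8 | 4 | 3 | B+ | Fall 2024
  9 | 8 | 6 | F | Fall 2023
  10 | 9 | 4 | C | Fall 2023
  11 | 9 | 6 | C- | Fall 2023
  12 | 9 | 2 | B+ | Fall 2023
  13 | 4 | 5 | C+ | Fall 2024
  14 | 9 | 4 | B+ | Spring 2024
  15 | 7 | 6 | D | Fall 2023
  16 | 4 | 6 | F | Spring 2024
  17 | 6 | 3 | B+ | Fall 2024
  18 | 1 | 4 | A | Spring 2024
SELECT name, credits FROM courses WHERE credits BETWEEN 3 AND 4

Execution result:
name | credits
English 201 | 4
Music 101 | 4
Chemistry 101 | 4
Physics 201 | 4
Calculus 201 | 3
Algorithms 201 | 3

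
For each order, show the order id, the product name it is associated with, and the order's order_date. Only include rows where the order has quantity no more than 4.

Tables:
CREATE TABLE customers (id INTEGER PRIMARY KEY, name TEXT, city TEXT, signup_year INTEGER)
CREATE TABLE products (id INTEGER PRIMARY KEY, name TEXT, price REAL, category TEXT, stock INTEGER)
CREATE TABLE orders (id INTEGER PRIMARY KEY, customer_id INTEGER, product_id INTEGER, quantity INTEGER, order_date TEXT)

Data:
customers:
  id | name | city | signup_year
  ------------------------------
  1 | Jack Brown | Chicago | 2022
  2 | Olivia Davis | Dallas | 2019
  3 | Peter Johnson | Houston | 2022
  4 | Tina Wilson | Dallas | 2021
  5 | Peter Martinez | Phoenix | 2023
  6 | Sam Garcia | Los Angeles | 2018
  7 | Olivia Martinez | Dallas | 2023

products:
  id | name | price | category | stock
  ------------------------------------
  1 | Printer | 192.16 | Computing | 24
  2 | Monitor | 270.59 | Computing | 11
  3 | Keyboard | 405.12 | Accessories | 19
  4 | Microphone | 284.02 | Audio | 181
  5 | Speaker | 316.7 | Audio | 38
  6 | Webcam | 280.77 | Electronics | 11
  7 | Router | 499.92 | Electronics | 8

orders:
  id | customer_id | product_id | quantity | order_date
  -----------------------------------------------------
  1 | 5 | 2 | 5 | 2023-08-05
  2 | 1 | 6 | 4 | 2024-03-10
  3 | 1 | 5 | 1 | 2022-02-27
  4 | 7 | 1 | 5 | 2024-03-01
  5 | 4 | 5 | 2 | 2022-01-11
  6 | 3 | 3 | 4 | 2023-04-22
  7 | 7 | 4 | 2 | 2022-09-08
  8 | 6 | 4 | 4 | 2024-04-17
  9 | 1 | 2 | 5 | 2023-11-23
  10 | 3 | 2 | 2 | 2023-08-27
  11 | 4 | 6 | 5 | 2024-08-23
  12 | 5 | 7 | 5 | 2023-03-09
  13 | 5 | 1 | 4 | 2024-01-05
SELECT c.id, p.name AS product, c.order_date FROM orders c JOIN products p ON c.product_id = p.id WHERE c.quantity <= 4

Execution result:
id | product | order_date
2 | Webcam | 2024-03-10
3 | Speaker | 2022-02-27
5 | Speaker | 2022-01-11
6 | Keyboard | 2023-04-22
7 | Microphone | 2022-09-08
8 | Microphone | 2024-04-17
10 | Monitor | 2023-08-27
13 | Printer | 2024-01-05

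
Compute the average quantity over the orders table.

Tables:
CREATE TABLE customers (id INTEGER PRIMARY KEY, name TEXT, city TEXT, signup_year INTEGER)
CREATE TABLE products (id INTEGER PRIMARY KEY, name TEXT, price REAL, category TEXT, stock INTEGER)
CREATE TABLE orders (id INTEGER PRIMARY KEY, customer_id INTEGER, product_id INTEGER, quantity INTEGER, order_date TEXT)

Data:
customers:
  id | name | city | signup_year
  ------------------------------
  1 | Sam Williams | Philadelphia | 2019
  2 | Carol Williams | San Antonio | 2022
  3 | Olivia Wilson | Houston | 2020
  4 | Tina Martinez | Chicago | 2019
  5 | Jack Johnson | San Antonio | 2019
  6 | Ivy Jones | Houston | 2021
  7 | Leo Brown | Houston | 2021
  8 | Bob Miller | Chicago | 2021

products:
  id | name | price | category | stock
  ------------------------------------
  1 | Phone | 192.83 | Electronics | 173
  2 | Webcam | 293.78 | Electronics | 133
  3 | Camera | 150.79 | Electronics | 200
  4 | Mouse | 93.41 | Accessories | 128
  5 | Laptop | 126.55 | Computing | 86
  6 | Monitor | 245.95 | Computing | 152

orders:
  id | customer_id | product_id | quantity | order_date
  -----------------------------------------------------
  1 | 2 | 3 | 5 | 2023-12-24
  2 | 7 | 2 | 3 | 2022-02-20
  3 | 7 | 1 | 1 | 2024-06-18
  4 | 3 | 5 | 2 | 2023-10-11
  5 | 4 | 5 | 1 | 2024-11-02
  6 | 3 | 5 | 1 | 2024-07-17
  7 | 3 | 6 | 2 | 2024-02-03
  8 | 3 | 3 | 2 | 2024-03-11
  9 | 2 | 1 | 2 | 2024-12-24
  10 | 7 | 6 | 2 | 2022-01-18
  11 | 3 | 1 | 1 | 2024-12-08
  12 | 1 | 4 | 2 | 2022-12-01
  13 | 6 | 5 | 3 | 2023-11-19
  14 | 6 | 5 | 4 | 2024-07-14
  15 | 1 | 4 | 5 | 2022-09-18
SELECT AVG(quantity) FROM orders

Execution result:
2.40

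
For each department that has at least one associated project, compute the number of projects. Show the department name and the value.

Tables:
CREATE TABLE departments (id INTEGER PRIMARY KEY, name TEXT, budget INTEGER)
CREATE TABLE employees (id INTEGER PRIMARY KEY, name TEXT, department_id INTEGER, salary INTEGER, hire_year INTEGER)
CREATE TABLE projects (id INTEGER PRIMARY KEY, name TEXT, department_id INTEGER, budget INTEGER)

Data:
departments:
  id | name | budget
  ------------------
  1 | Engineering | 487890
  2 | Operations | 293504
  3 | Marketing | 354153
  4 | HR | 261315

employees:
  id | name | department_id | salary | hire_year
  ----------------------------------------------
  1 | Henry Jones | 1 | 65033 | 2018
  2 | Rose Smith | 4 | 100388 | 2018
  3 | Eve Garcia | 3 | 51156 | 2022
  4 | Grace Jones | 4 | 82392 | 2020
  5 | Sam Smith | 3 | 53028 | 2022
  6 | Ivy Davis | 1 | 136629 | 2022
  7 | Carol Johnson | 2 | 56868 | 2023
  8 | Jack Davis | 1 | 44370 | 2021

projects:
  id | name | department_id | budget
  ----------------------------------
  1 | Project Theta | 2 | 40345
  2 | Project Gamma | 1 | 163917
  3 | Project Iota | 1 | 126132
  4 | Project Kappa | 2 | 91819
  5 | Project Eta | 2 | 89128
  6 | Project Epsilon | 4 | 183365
SELECT p.name, COUNT(*) AS n FROM projects c JOIN departments p ON c.department_id = p.id GROUP BY p.id, p.name

Execution result:
name | n
Engineering | 2
Operations | 3
HR | 1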